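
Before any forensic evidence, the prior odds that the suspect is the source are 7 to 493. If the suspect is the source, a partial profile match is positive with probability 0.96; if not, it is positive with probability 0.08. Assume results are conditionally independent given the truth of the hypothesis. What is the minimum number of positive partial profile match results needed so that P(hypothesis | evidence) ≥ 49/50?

Prior odds = 7/493.
Likelihood ratio of a positive = 0.96/0.08 = 12.
Target posterior odds = 0.98/0.02 = 49.
Require 12ⁿ ≥ 49 ÷ (7/493) = 3451.
12³ = 1728 falls short of 3451 but 12⁴ = 20736 reaches it, so n = 4.

4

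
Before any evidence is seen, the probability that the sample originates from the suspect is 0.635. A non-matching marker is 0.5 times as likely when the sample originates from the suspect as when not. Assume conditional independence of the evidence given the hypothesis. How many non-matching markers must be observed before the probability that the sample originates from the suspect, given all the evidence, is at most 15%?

Prior odds = 0.635/0.365 = 127/73.
Likelihood ratio per non-matching marker = 0.5.
Target posterior odds = 0.15/0.85 = 3/17.
Need (127/73) × 0.5ⁿ ≤ 3/17, i.e. 0.5ⁿ ≤ 219/2159.
0.5³ = 0.125 is still above 219/2159 but 0.5⁴ = 0.0625 is at or below it, so n = 4.

4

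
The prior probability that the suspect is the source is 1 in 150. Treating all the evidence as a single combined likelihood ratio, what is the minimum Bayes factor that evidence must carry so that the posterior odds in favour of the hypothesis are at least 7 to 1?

1043

Prior odds = (1/150)/(149/150) = 1/149.
Target odds = 7.
Required Bayes factor = 7 ÷ (1/149) = 1043.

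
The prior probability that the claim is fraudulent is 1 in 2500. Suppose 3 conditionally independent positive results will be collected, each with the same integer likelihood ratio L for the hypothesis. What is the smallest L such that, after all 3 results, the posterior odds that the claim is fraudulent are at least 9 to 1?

29

Prior odds = 0.0004/0.9996 = 1/2499.
Target odds = 9.
Need L³ ≥ 9 ÷ (1/2499) = 22491.
28³ = 21952 < 22491 ≤ 24389 = 29³, so L = 29.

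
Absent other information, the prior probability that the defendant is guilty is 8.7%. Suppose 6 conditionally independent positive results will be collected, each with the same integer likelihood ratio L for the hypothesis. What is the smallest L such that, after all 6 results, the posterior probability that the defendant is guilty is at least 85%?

2

Prior odds = 0.087/0.913 = 87/913.
Target odds = 0.85/0.15 = 17/3.
Need L⁶ ≥ 17/3 ÷ (87/913) = 15521/261.
1⁶ = 1 < 15521/261 ≤ 64 = 2⁶, so L = 2.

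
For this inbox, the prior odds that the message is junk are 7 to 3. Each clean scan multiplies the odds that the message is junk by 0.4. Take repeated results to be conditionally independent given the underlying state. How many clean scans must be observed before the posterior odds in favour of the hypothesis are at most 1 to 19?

5

Prior odds = 7/3.
Likelihood ratio per clean scan = 0.4.
Target odds = 1/19.
Need (7/3) × 0.4ⁿ ≤ 1/19, i.e. 0.4ⁿ ≤ 3/133.
0.4⁴ = 0.0256 is still above 3/133 but 0.4⁵ = 0.01024 is at or below it, so n = 5.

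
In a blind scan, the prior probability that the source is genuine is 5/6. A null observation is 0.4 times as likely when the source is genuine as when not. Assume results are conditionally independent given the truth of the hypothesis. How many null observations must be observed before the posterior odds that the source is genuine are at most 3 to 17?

4

Prior odds: (5/6) ÷ (1/6) = 5.
Likelihood ratio per null observation = 0.4.
Target odds = 3/17.
Need 5 × 0.4ⁿ ≤ 3/17, i.e. 0.4ⁿ ≤ 3/85.
0.4³ = 0.064 is still above 3/85 but 0.4⁴ = 0.0256 is at or below it, so n = 4.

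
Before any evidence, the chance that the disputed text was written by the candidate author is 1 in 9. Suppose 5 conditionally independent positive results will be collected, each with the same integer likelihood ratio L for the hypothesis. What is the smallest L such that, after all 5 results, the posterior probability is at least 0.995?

Prior odds = (1/9)/(8/9) = 0.125.
Target odds = 0.995/0.005 = 199.
Need L⁵ ≥ 199 ÷ 0.125 = 1592.
4⁵ = 1024 < 1592 ≤ 3125 = 5⁵, so L = 5.

5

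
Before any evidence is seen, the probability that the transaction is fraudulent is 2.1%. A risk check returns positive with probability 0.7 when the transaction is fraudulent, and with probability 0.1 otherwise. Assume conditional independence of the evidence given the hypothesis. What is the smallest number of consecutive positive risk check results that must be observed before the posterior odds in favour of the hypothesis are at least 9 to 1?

Prior odds: 0.021 ÷ 0.979 = 21/979.
Likelihood ratio of a positive result = 0.7/0.1 = 7.
Target odds = 9.
Need (21/979) × 7ⁿ ≥ 9, i.e. 7ⁿ ≥ 2937/7.
7³ = 343 falls short of 2937/7 but 7⁴ = 2401 reaches it, so n = 4.

4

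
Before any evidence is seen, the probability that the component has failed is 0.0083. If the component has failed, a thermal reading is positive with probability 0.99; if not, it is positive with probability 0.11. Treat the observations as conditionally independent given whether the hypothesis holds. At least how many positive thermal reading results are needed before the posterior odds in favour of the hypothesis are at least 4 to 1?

3

Prior odds: 0.0083 ÷ 0.9917 = 83/9917.
Likelihood ratio of a positive = 0.99/0.11 = 9.
Target odds = 4.
Require 9ⁿ ≥ 4 ÷ (83/9917) = 39668/83.
9² = 81 falls short of 39668/83 but 9³ = 729 reaches it, so n = 3.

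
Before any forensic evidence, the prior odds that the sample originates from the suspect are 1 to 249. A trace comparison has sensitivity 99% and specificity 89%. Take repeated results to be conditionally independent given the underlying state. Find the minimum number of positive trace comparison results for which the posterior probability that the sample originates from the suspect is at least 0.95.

Prior odds = 1/249.
False-positive rate = 1 − 0.89 = 0.11; likelihood ratio of a positive = 0.99/0.11 = 9.
Target odds: 0.95 ÷ 0.05 = 19.
Need (1/249) × 9ⁿ ≥ 19, i.e. 9ⁿ ≥ 4731.
9³ = 729 falls short of 4731 but 9⁴ = 6561 reaches it, so n = 4.

4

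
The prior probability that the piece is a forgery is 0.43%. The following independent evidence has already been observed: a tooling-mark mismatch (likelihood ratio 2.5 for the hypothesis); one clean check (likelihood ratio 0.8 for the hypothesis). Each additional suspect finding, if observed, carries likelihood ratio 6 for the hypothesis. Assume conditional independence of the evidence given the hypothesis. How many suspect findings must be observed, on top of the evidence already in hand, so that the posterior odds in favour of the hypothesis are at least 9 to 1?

Prior odds = 0.0043/0.9957 = 43/9957.
Combined Bayes factor of the evidence already in hand = 2.5 × 0.8 = 2.
Odds after that evidence = (43/9957) × 2 = 86/9957.
Target odds = 9.
Need 6ⁿ ≥ 9 ÷ (86/9957) = 89613/86.
6³ = 216 falls short of 89613/86 but 6⁴ = 1296 reaches it, so n = 4.

4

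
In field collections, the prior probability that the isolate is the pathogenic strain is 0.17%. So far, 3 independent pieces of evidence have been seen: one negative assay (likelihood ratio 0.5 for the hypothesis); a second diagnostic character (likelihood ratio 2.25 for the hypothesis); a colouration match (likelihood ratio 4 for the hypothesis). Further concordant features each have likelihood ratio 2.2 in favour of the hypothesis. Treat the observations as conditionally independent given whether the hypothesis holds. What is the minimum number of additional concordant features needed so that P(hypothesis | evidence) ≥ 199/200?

13

Prior odds = 0.0017/0.9983 = 17/9983.
Combined Bayes factor of the evidence already in hand = 0.5 × 2.25 × 4 = 4.5.
Odds after that evidence = (17/9983) × 4.5 = 153/19966.
Target odds = 0.995/0.005 = 199.
Need 2.2ⁿ ≥ 199 ÷ (153/19966) = 3973234/153.
2.2¹² ≈12855 falls short of 3973234/153 but 2.2¹³ ≈28281 reaches it, so n = 13.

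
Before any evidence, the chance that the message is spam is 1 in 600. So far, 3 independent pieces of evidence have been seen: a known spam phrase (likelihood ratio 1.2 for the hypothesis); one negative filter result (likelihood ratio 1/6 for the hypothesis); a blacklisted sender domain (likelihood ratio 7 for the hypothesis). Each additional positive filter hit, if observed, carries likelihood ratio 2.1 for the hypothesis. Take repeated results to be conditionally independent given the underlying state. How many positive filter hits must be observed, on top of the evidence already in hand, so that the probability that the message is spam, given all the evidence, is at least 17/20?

Prior odds = (1/600)/(599/600) = 1/599.
Combined Bayes factor of the evidence already in hand = 1.2 × (1/6) × 7 = 1.4.
Odds after that evidence = (1/599) × 1.4 = 7/2995.
Target odds = 0.85/0.15 = 17/3.
Need 2.1ⁿ ≥ 17/3 ÷ (7/2995) = 50915/21.
2.1¹⁰ ≈1667.99 falls short of 50915/21 but 2.1¹¹ ≈3502.78 reaches it, so n = 11.

11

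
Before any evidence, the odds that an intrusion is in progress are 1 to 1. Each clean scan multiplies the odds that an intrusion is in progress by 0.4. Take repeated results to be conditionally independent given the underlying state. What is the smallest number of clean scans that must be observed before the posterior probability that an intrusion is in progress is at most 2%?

5

Prior odds = 1.
Likelihood ratio per clean scan = 0.4.
Target posterior odds = 0.02/0.98 = 1/49.
Require 0.4ⁿ ≤ 1/49 ÷ 1 = 1/49.
0.4⁴ = 0.0256 is still above 1/49 but 0.4⁵ = 0.01024 is at or below it, so n = 5.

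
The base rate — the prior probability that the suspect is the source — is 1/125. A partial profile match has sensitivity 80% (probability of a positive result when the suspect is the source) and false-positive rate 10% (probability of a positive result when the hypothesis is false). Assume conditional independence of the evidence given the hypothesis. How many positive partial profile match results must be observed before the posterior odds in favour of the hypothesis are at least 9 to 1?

4

Prior odds: 0.008 ÷ 0.992 = 1/124.
Likelihood ratio of a positive result = 0.8/0.1 = 8.
Target odds = 9.
Need (1/124) × 8ⁿ ≥ 9, i.e. 8ⁿ ≥ 1116.
8³ = 512 falls short of 1116 but 8⁴ = 4096 reaches it, so n = 4.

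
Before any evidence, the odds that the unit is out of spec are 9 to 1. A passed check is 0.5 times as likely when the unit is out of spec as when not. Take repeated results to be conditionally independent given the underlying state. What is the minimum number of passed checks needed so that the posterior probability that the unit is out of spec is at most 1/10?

7

Prior odds = 9.
Likelihood ratio per passed check = 0.5.
Target posterior odds = 0.1/0.9 = 1/9.
Need 9 × 0.5ⁿ ≤ 1/9, i.e. 0.5ⁿ ≤ 1/81.
0.5⁶ = 0.015625 is still above 1/81 but 0.5⁷ = 0.0078125 is at or below it, so n = 7.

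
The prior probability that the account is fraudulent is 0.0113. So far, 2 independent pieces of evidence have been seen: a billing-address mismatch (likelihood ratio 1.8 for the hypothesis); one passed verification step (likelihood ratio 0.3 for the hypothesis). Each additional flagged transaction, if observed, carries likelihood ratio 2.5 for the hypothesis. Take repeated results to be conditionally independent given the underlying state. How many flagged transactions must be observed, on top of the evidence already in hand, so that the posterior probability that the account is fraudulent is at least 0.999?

14

Prior odds = 0.0113/0.9887 = 113/9887.
Combined Bayes factor of the evidence already in hand = 1.8 × 0.3 = 0.54.
Odds after that evidence = (113/9887) × 0.54 = 3051/494350.
Target odds = 0.999/0.001 = 999.
Need 2.5ⁿ ≥ 999 ÷ (3051/494350) = 18290950/113.
2.5¹³ ≈149012 falls short of 18290950/113 but 2.5¹⁴ ≈372529 reaches it, so n = 14.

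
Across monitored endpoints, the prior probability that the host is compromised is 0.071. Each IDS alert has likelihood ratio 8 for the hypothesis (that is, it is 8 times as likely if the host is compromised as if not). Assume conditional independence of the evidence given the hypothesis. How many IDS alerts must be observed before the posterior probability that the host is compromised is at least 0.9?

Prior odds: 0.071 ÷ 0.929 = 71/929.
Likelihood ratio per IDS alert = 8.
Target odds: 0.9 ÷ 0.1 = 9.
Need (71/929) × 8ⁿ ≥ 9, i.e. 8ⁿ ≥ 8361/71.
8² = 64 falls short of 8361/71 but 8³ = 512 reaches it, so n = 3.

3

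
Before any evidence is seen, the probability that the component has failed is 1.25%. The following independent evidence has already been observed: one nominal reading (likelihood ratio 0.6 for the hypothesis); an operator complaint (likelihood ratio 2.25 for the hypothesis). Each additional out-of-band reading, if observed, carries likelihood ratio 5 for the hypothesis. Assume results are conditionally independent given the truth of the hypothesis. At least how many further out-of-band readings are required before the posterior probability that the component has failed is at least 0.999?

7

Prior odds = 0.0125/0.9875 = 1/79.
Combined Bayes factor of the evidence already in hand = 0.6 × 2.25 = 1.35.
Odds after that evidence = (1/79) × 1.35 = 27/1580.
Target odds = 0.999/0.001 = 999.
Need 5ⁿ ≥ 999 ÷ (27/1580) = 58460.
5⁶ = 15625 falls short of 58460 but 5⁷ = 78125 reaches it, so n = 7.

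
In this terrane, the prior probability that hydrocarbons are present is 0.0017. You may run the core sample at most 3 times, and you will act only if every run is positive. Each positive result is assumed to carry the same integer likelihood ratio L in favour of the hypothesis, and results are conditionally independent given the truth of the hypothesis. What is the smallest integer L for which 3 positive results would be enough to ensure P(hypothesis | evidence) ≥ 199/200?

49

Prior odds = 0.0017/0.9983 = 17/9983.
Target odds = 0.995/0.005 = 199.
Need L³ ≥ 199 ÷ (17/9983) = 1986617/17.
48³ = 110592 < 1986617/17 ≤ 117649 = 49³, so L = 49.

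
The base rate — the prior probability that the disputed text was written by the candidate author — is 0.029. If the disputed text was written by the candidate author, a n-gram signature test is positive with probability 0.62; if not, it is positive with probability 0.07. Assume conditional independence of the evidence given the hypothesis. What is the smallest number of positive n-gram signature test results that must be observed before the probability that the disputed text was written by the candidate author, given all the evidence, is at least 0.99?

Prior odds: 0.029 ÷ 0.971 = 29/971.
Likelihood ratio of a positive = 0.62/0.07 = 62/7.
Target posterior odds = 0.99/0.01 = 99.
Need (29/971) × (62/7)ⁿ ≥ 99, i.e. (62/7)ⁿ ≥ 96129/29.
(62/7)³ = 238328/343 falls short of 96129/29 but (62/7)⁴ = 14776336/2401 reaches it, so n = 4.

4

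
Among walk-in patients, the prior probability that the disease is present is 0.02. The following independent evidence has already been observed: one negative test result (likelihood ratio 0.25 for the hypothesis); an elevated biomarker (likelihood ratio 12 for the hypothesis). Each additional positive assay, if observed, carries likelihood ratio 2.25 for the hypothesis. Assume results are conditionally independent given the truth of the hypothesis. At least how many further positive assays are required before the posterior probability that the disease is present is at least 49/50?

Prior odds = 0.02/0.98 = 1/49.
Combined Bayes factor of the evidence already in hand = 0.25 × 12 = 3.
Odds after that evidence = (1/49) × 3 = 3/49.
Target odds = 0.98/0.02 = 49.
Need 2.25ⁿ ≥ 49 ÷ (3/49) = 2401/3.
2.25⁸ = 43046721/65536 falls short of 2401/3 but 2.25⁹ = 387420489/262144 reaches it, so n = 9.

9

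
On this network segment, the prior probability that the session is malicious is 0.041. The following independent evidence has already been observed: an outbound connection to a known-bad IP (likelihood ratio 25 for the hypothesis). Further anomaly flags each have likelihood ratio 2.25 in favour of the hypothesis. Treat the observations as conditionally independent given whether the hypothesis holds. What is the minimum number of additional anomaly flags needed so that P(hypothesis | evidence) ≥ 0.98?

Prior odds = 0.041/0.959 = 41/959.
Bayes factor of the evidence already in hand = 25.
Odds after that evidence = (41/959) × 25 = 1025/959.
Target odds = 0.98/0.02 = 49.
Need 2.25ⁿ ≥ 49 ÷ (1025/959) = 46991/1025.
2.25⁴ = 25.62890625 falls short of 46991/1025 but 2.25⁵ = 59049/1024 reaches it, so n = 5.

5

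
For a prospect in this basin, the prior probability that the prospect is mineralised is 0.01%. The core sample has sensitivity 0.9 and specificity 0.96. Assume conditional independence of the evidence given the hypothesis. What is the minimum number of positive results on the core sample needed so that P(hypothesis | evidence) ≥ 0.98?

Prior odds = 0.0001/0.9999 = 1/9999.
False-positive rate = 1 − 0.96 = 0.04; likelihood ratio of a positive = 0.9/0.04 = 22.5.
Target odds: 0.98 ÷ 0.02 = 49.
Need (1/9999) × 22.5ⁿ ≥ 49, i.e. 22.5ⁿ ≥ 489951.
22.5⁴ = 256289.0625 falls short of 489951 but 22.5⁵ = 184528125/32 reaches it, so n = 5.

5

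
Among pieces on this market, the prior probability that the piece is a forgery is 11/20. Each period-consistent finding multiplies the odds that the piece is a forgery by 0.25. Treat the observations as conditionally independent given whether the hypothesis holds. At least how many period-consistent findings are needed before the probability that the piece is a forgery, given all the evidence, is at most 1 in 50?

3

Prior odds: 0.55 ÷ 0.45 = 11/9.
Likelihood ratio per period-consistent finding = 0.25.
Target odds: 0.02 ÷ 0.98 = 1/49.
Need (11/9) × 0.25ⁿ ≤ 1/49, i.e. 0.25ⁿ ≤ 9/539.
0.25² = 0.0625 is still above 9/539 but 0.25³ = 0.015625 is at or below it, so n = 3.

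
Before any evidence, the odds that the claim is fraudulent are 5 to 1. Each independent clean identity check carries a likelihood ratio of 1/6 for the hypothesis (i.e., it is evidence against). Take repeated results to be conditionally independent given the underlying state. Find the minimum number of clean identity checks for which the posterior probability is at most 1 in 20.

3

Prior odds = 5.
Likelihood ratio per clean identity check = 1/6.
Target odds: 0.05 ÷ 0.95 = 1/19.
Need 5 × (1/6)ⁿ ≤ 1/19, i.e. (1/6)ⁿ ≤ 1/95.
(1/6)² = 1/36 is still above 1/95 but (1/6)³ = 1/216 is at or below it, so n = 3.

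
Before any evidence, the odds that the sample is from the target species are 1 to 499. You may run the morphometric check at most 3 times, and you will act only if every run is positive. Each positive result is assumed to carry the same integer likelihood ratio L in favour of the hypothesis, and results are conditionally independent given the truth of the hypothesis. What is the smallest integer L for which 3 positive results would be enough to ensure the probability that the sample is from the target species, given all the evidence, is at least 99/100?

Prior odds = 1/499.
Target odds = 0.99/0.01 = 99.
Need L³ ≥ 99 ÷ (1/499) = 49401.
36³ = 46656 < 49401 ≤ 50653 = 37³, so L = 37.

37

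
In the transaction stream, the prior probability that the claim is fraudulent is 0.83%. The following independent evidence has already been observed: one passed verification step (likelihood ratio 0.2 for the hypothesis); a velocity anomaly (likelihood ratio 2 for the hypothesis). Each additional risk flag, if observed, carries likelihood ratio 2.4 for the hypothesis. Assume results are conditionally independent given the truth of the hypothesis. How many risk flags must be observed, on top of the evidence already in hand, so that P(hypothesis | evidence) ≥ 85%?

9

Prior odds = 0.0083/0.9917 = 83/9917.
Combined Bayes factor of the evidence already in hand = 0.2 × 2 = 0.4.
Odds after that evidence = (83/9917) × 0.4 = 166/49585.
Target odds = 0.85/0.15 = 17/3.
Need 2.4ⁿ ≥ 17/3 ÷ (166/49585) = 842945/498.
2.4⁸ = 429981696/390625 falls short of 842945/498 but 2.4⁹ ≈2641.81 reaches it, so n = 9.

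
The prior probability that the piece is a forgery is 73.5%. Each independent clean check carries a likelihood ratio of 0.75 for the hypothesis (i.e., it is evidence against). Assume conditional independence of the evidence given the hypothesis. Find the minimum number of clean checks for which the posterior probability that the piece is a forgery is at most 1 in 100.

Prior odds: 0.735 ÷ 0.265 = 147/53.
Likelihood ratio per clean check = 0.75.
Target posterior odds = 0.01/0.99 = 1/99.
Require 0.75ⁿ ≤ 1/99 ÷ (147/53) = 53/14553.
0.75¹⁹ ≈0.00422828 is still above 53/14553 but 0.75²⁰ ≈0.00317121 is at or below it, so n = 20.

20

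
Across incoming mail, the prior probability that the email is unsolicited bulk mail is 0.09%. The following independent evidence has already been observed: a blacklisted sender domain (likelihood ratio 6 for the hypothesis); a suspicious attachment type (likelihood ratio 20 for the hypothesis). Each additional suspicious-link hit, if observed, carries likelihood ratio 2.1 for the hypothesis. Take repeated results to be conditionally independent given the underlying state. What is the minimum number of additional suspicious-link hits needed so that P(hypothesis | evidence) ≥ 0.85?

6

Prior odds = 0.0009/0.9991 = 9/9991.
Combined Bayes factor of the evidence already in hand = 6 × 20 = 120.
Odds after that evidence = (9/9991) × 120 = 1080/9991.
Target odds = 0.85/0.15 = 17/3.
Need 2.1ⁿ ≥ 17/3 ÷ (1080/9991) = 169847/3240.
2.1⁵ = 4084101/100000 falls short of 169847/3240 but 2.1⁶ = 85766121/1000000 reaches it, so n = 6.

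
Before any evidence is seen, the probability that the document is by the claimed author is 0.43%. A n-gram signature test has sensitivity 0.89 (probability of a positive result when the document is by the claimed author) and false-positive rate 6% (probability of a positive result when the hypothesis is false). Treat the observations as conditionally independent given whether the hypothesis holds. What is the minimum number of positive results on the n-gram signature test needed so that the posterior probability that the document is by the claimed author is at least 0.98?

Prior odds = 0.0043/0.9957 = 43/9957.
Likelihood ratio of a positive result = 0.89/0.06 = 89/6.
Target odds: 0.98 ÷ 0.02 = 49.
Need (43/9957) × (89/6)ⁿ ≥ 49, i.e. (89/6)ⁿ ≥ 487893/43.
(89/6)³ = 704969/216 falls short of 487893/43 but (89/6)⁴ = 62742241/1296 reaches it, so n = 4.

4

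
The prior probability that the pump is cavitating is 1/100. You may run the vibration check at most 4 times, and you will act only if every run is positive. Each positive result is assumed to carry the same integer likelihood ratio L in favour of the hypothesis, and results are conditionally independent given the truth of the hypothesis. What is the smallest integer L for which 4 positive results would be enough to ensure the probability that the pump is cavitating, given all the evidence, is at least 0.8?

5

Prior odds = 0.01/0.99 = 1/99.
Target odds = 0.8/0.2 = 4.
Need L⁴ ≥ 4 ÷ (1/99) = 396.
4⁴ = 256 < 396 ≤ 625 = 5⁴, so L = 5.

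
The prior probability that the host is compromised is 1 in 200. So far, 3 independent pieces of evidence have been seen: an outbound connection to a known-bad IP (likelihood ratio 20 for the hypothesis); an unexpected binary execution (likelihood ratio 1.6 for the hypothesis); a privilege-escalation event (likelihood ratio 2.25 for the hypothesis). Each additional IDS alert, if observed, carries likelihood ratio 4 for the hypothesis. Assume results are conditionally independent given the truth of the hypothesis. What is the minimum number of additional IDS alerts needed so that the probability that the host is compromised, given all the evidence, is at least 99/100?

Prior odds = 0.005/0.995 = 1/199.
Combined Bayes factor of the evidence already in hand = 20 × 1.6 × 2.25 = 72.
Odds after that evidence = (1/199) × 72 = 72/199.
Target odds = 0.99/0.01 = 99.
Need 4ⁿ ≥ 99 ÷ (72/199) = 273.625.
4⁴ = 256 falls short of 273.625 but 4⁵ = 1024 reaches it, so n = 5.

5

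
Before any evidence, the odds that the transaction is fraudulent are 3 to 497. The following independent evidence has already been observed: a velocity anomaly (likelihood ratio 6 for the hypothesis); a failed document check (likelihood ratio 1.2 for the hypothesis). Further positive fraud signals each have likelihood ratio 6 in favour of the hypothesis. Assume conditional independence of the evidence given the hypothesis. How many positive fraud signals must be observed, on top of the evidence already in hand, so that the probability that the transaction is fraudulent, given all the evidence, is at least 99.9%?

Prior odds = 3/497.
Combined Bayes factor of the evidence already in hand = 6 × 1.2 = 7.2.
Odds after that evidence = (3/497) × 7.2 = 108/2485.
Target odds = 0.999/0.001 = 999.
Need 6ⁿ ≥ 999 ÷ (108/2485) = 22986.25.
6⁵ = 7776 falls short of 22986.25 but 6⁶ = 46656 reaches it, so n = 6.

6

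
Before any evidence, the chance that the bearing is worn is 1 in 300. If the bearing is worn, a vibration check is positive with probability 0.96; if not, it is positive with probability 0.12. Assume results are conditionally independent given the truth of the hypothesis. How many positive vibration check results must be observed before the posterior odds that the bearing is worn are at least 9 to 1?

4

Prior odds = (1/300)/(299/300) = 1/299.
Likelihood ratio of a positive = 0.96/0.12 = 8.
Target odds = 9.
Need (1/299) × 8ⁿ ≥ 9, i.e. 8ⁿ ≥ 2691.
8³ = 512 falls short of 2691 but 8⁴ = 4096 reaches it, so n = 4.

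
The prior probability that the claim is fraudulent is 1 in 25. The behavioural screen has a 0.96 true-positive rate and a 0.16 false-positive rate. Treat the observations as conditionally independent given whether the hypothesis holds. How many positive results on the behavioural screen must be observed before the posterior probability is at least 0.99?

Prior odds: 0.04 ÷ 0.96 = 1/24.
Likelihood ratio of a positive result = 0.96/0.16 = 6.
Target odds: 0.99 ÷ 0.01 = 99.
Require 6ⁿ ≥ 99 ÷ (1/24) = 2376.
6⁴ = 1296 falls short of 2376 but 6⁵ = 7776 reaches it, so n = 5.

5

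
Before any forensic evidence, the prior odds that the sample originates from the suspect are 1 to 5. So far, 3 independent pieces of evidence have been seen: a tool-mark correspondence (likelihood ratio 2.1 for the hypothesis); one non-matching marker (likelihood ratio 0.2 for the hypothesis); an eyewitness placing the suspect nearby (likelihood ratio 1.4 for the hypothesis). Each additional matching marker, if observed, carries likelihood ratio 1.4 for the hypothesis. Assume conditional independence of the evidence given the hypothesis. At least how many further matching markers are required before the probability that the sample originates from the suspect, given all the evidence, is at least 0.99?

Prior odds = 0.2.
Combined Bayes factor of the evidence already in hand = 2.1 × 0.2 × 1.4 = 0.588.
Odds after that evidence = 0.2 × 0.588 = 0.1176.
Target odds = 0.99/0.01 = 99.
Need 1.4ⁿ ≥ 99 ÷ 0.1176 = 41250/49.
1.4²⁰ ≈836.683 falls short of 41250/49 but 1.4²¹ ≈1171.36 reaches it, so n = 21.

21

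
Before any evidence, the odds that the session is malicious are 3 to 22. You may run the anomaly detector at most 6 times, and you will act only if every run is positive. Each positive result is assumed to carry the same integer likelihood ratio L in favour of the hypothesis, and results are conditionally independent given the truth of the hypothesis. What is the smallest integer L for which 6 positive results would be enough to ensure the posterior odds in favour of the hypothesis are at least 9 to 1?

Prior odds = 3/22.
Target odds = 9.
Need L⁶ ≥ 9 ÷ (3/22) = 66.
2⁶ = 64 < 66 ≤ 729 = 3⁶, so L = 3.

3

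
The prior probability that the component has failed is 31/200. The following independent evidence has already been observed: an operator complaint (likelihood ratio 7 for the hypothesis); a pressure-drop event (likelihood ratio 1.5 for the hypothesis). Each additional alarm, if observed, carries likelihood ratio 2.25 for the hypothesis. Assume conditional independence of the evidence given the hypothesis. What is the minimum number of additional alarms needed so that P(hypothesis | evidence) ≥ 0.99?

5

Prior odds = 0.155/0.845 = 31/169.
Combined Bayes factor of the evidence already in hand = 7 × 1.5 = 10.5.
Odds after that evidence = (31/169) × 10.5 = 651/338.
Target odds = 0.99/0.01 = 99.
Need 2.25ⁿ ≥ 99 ÷ (651/338) = 11154/217.
2.25⁴ = 25.62890625 falls short of 11154/217 but 2.25⁵ = 59049/1024 reaches it, so n = 5.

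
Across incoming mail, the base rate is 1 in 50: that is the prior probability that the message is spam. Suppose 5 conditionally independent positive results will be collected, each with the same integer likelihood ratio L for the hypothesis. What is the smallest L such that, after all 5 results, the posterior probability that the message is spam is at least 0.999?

9

Prior odds = 0.02/0.98 = 1/49.
Target odds = 0.999/0.001 = 999.
Need L⁵ ≥ 999 ÷ (1/49) = 48951.
8⁵ = 32768 < 48951 ≤ 59049 = 9⁵, so L = 9.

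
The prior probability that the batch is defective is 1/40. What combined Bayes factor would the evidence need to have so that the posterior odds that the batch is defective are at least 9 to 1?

351

Prior odds = 0.025/0.975 = 1/39.
Target odds = 9.
Required Bayes factor = 9 ÷ (1/39) = 351.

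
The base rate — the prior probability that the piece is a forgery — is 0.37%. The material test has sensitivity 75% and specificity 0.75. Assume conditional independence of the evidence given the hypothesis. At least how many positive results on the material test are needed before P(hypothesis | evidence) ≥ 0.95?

8

Prior odds = 0.0037/0.9963 = 37/9963.
False-positive rate = 1 − 0.75 = 0.25; likelihood ratio of a positive = 0.75/0.25 = 3.
Target odds: 0.95 ÷ 0.05 = 19.
Need (37/9963) × 3ⁿ ≥ 19, i.e. 3ⁿ ≥ 189297/37.
3⁷ = 2187 falls short of 189297/37 but 3⁸ = 6561 reaches it, so n = 8.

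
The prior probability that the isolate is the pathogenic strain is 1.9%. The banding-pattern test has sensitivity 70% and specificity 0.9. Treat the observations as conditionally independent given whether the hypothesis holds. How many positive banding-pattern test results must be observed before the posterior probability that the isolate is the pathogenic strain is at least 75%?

Prior odds = 0.019/0.981 = 19/981.
False-positive rate = 1 − 0.9 = 0.1; likelihood ratio of a positive = 0.7/0.1 = 7.
Target odds: 0.75 ÷ 0.25 = 3.
Need (19/981) × 7ⁿ ≥ 3, i.e. 7ⁿ ≥ 2943/19.
7² = 49 falls short of 2943/19 but 7³ = 343 reaches it, so n = 3.

3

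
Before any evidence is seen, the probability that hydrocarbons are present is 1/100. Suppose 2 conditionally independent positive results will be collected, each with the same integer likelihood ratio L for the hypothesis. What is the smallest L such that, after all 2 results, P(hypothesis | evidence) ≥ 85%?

24

Prior odds = 0.01/0.99 = 1/99.
Target odds = 0.85/0.15 = 17/3.
Need L² ≥ 17/3 ÷ (1/99) = 561.
23² = 529 < 561 ≤ 576 = 24², so L = 24.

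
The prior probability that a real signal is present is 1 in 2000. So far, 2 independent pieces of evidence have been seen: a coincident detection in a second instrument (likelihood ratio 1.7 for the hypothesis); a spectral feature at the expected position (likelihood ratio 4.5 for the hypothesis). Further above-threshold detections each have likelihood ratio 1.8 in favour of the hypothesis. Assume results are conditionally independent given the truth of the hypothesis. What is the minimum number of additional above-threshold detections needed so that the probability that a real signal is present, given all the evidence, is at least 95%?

15

Prior odds = 0.0005/0.9995 = 1/1999.
Combined Bayes factor of the evidence already in hand = 1.7 × 4.5 = 7.65.
Odds after that evidence = (1/1999) × 7.65 = 153/39980.
Target odds = 0.95/0.05 = 19.
Need 1.8ⁿ ≥ 19 ÷ (153/39980) = 759620/153.
1.8¹⁴ ≈3748.13 falls short of 759620/153 but 1.8¹⁵ ≈6746.64 reaches it, so n = 15.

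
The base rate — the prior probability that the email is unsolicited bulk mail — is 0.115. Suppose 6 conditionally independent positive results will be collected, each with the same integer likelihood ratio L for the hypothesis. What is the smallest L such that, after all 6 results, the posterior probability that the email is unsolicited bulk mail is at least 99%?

4

Prior odds = 0.115/0.885 = 23/177.
Target odds = 0.99/0.01 = 99.
Need L⁶ ≥ 99 ÷ (23/177) = 17523/23.
3⁶ = 729 < 17523/23 ≤ 4096 = 4⁶, so L = 4.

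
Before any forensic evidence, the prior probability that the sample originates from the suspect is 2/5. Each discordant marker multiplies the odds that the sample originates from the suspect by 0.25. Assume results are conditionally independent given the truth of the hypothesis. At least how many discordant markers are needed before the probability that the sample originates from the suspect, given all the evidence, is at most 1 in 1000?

Prior odds: 0.4 ÷ 0.6 = 2/3.
Likelihood ratio per discordant marker = 0.25.
Target odds: 0.001 ÷ 0.999 = 1/999.
Need (2/3) × 0.25ⁿ ≤ 1/999, i.e. 0.25ⁿ ≤ 1/666.
0.25⁴ = 0.00390625 is still above 1/666 but 0.25⁵ = 1/1024 is at or below it, so n = 5.

5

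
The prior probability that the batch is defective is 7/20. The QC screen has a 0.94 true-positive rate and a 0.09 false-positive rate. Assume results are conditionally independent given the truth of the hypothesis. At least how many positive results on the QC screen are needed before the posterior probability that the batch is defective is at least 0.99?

Prior odds: 0.35 ÷ 0.65 = 7/13.
Likelihood ratio of a positive result = 0.94/0.09 = 94/9.
Target posterior odds = 0.99/0.01 = 99.
Need (7/13) × (94/9)ⁿ ≥ 99, i.e. (94/9)ⁿ ≥ 1287/7.
(94/9)² = 8836/81 falls short of 1287/7 but (94/9)³ = 830584/729 reaches it, so n = 3.

3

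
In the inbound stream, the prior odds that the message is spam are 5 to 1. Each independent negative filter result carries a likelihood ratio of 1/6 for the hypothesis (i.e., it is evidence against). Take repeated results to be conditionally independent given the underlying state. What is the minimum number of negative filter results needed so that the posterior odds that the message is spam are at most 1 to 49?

4

Prior odds = 5.
Likelihood ratio per negative filter result = 1/6.
Target odds = 1/49.
Need 5 × (1/6)ⁿ ≤ 1/49, i.e. (1/6)ⁿ ≤ 1/245.
(1/6)³ = 1/216 is still above 1/245 but (1/6)⁴ = 1/1296 is at or below it, so n = 4.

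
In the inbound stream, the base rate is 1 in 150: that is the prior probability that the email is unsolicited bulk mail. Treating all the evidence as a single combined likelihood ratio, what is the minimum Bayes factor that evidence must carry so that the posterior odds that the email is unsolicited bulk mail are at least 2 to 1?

298

Prior odds = (1/150)/(149/150) = 1/149.
Target odds = 2.
Required Bayes factor = 2 ÷ (1/149) = 298.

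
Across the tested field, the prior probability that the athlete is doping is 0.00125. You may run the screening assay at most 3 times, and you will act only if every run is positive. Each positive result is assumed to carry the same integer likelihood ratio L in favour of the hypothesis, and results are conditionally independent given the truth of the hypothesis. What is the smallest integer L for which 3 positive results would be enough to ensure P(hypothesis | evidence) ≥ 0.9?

Prior odds = 0.00125/0.99875 = 1/799.
Target odds = 0.9/0.1 = 9.
Need L³ ≥ 9 ÷ (1/799) = 7191.
19³ = 6859 < 7191 ≤ 8000 = 20³, so L = 20.

20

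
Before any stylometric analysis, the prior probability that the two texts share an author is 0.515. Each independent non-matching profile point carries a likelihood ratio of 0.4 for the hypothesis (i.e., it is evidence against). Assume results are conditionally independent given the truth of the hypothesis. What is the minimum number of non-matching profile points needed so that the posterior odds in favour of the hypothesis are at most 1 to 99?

6

Prior odds = 0.515/0.485 = 103/97.
Likelihood ratio per non-matching profile point = 0.4.
Target odds = 1/99.
Need (103/97) × 0.4ⁿ ≤ 1/99, i.e. 0.4ⁿ ≤ 97/10197.
0.4⁵ = 0.01024 is still above 97/10197 but 0.4⁶ = 64/15625 is at or below it, so n = 6.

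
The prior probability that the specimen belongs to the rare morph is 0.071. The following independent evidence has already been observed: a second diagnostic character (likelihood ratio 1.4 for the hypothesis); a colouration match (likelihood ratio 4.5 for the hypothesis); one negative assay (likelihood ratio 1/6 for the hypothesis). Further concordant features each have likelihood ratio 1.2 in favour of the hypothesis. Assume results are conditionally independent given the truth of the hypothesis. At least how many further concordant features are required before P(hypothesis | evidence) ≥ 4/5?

22

Prior odds = 0.071/0.929 = 71/929.
Combined Bayes factor of the evidence already in hand = 1.4 × 4.5 × (1/6) = 1.05.
Odds after that evidence = (71/929) × 1.05 = 1491/18580.
Target odds = 0.8/0.2 = 4.
Need 1.2ⁿ ≥ 4 ÷ (1491/18580) = 74320/1491.
1.2²¹ ≈46.0051 falls short of 74320/1491 but 1.2²² ≈55.2061 reaches it, so n = 22.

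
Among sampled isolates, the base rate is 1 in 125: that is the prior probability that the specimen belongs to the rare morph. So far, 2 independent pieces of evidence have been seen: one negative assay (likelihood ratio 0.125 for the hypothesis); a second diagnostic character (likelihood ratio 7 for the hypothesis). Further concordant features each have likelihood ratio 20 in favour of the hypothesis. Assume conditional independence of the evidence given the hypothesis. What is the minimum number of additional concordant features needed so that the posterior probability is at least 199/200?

4

Prior odds = 0.008/0.992 = 1/124.
Combined Bayes factor of the evidence already in hand = 0.125 × 7 = 0.875.
Odds after that evidence = (1/124) × 0.875 = 7/992.
Target odds = 0.995/0.005 = 199.
Need 20ⁿ ≥ 199 ÷ (7/992) = 197408/7.
20³ = 8000 falls short of 197408/7 but 20⁴ = 160000 reaches it, so n = 4.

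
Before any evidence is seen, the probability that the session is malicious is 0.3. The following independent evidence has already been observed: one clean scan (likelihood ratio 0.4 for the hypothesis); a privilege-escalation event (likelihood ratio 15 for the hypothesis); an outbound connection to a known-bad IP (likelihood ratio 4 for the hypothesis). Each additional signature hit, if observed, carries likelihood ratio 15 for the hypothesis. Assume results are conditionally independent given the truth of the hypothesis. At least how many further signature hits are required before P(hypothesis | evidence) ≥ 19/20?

Prior odds = 0.3/0.7 = 3/7.
Combined Bayes factor of the evidence already in hand = 0.4 × 15 × 4 = 24.
Odds after that evidence = (3/7) × 24 = 72/7.
Target odds = 0.95/0.05 = 19.
Need 15ⁿ ≥ 19 ÷ (72/7) = 133/72.
15¹ = 15, which meets the required 133/72; so n = 1.

1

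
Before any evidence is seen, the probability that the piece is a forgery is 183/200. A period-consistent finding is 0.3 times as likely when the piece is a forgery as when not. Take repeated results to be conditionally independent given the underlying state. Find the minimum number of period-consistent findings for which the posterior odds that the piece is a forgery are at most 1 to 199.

Prior odds = 0.915/0.085 = 183/17.
Likelihood ratio per period-consistent finding = 0.3.
Target odds = 1/199.
Need (183/17) × 0.3ⁿ ≤ 1/199, i.e. 0.3ⁿ ≤ 17/36417.
0.3⁶ = 729/1000000 is still above 17/36417 but 0.3⁷ = 2187/10000000 is at or below it, so n = 7.

7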